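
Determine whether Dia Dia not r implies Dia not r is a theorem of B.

Tableau for the negation not (Dia Dia not r implies Dia not r):
1. not (Dia Dia not r implies Dia not r), 0
2. Dia Dia not r, 0   [neg-implies-rule on 1]
3. not Dia not r, 0   [neg-implies-rule on 1]
4. r, 0   [neg-Dia-rule on 3 via 0R0]
5. Dia not r, 1   [Dia-rule on 2: fresh world 1, 0R1]
6. r, 1   [neg-Dia-rule on 3 via 0R1]
7. not r, 2   [Dia-rule on 5: fresh world 2, 1R2]
Accessibility: 0R0, 0R1, 1R0, 1R1, 1R2, 2R1, 2R2
The negation has an open branch (countermodel exists).

Not valid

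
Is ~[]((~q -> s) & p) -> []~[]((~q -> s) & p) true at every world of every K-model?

Tableau for the negation ~(~[]((~q -> s) & p) -> []~[]((~q -> s) & p)):
1. ~(~[]((~q -> s) & p) -> []~[]((~q -> s) & p)), u
2. ~[]((~q -> s) & p), u
3. ~[]~[]((~q -> s) & p), u
4. ~((~q -> s) & p), v
5. ~p, v
6. []((~q -> s) & p), w
Accessibility: uRv, uRw
The negation has an open branch (countermodel exists).

No, not valid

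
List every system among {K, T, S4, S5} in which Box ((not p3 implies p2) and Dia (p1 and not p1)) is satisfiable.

K-tableau for the formula:
1. Box ((not p3 implies p2) and Dia (p1 and not p1)), w0
Complete open branch: satisfiable in K.
T-tableau for the formula:
1. Box ((not p3 implies p2) and Dia (p1 and not p1)), w0
2. (not p3 implies p2) and Dia (p1 and not p1), w0
3. not p3 implies p2, w0
4. Dia (p1 and not p1), w0
5. p2, w0
6. p1 and not p1, w1
7. p1, w1
8. not p1, w1
Accessibility: w0Rw0, w0Rw1, w1Rw1
Branch closes: p1 and not p1 both at w1.
Every branch closes (one shown): unsatisfiable in T, hence also in S4, S5 (every S4/S5-frame is a T-frame).

K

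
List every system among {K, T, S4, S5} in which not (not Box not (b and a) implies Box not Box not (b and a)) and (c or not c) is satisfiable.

K, T, S4

S5-tableau for the formula:
1. not (not Box not (b and a) implies Box not Box not (b and a)) and (c or not c), w0
2. not (not Box not (b and a) implies Box not Box not (b and a)), w0   [and-rule on 1]
3. c or not c, w0   [and-rule on 1]
4. not Box not (b and a), w0   [neg-implies-rule on 2]
5. not Box not Box not (b and a), w0   [neg-implies-rule on 2]
6. not c, w0   [or-rule on 3 (branches; this branch)]
7. b and a, w1   [neg-Box-rule on 4: fresh world w1, w0Rw1]
8. b, w1   [and-rule on 7]
9. a, w1   [and-rule on 7]
10. Box not (b and a), w2   [neg-Box-rule on 5: fresh world w2, w0Rw2]
11. not (b and a), w0   [Box-rule on 10 via w2Rw0]
12. not (b and a), w1   [Box-rule on 10 via w2Rw1]
13. not (b and a), w2   [Box-rule on 10 via w2Rw2]
14. not a, w0   [neg-and-rule on 11 (branches; this branch)]
15. not a, w1   [neg-and-rule on 12 (branches; this branch)]
Accessibility: w0Rw0, w0Rw1, w0Rw2, w1Rw0, w1Rw1, w1Rw2, w2Rw0, w2Rw1, w2Rw2
Branch closes: a and not a both at w1.
Every branch closes (one shown): unsatisfiable in S5.
S4-tableau for the formula:
1. not (not Box not (b and a) implies Box not Box not (b and a)) and (c or not c), w0
2. not (not Box not (b and a) implies Box not Box not (b and a)), w0   [and-rule on 1]
3. c or not c, w0   [and-rule on 1]
4. not Box not (b and a), w0   [neg-implies-rule on 2]
5. not Box not Box not (b and a), w0   [neg-implies-rule on 2]
6. not c, w0   [or-rule on 3 (branches; this branch)]
7. b and a, w1   [neg-Box-rule on 4: fresh world w1, w0Rw1]
8. b, w1   [and-rule on 7]
9. a, w1   [and-rule on 7]
10. Box not (b and a), w2   [neg-Box-rule on 5: fresh world w2, w0Rw2]
11. not (b and a), w2   [Box-rule on 10 via w2Rw2]
12. not a, w2   [neg-and-rule on 11 (branches; this branch)]
Accessibility: w0Rw0, w0Rw1, w0Rw2, w1Rw1, w2Rw2
Complete open branch: satisfiable in S4, hence also in K, T (this S4-model is also a K-model and a T-model).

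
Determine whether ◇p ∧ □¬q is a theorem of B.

No, not valid

Tableau for the negation ¬(◇p ∧ □¬q):
1. ¬(◇p ∧ □¬q), 0
2. ¬□¬q, 0   [¬∧-rule on 1 (branches; this branch)]
3. q, 1   [¬□-rule on 2: fresh world 1, 0R1]
Accessibility: 0R0, 0R1, 1R0, 1R1
The negation has an open branch (countermodel exists).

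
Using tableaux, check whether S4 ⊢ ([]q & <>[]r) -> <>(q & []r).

Tableau for the negation ~(([]q & <>[]r) -> <>(q & []r)):
1. ~(([]q & <>[]r) -> <>(q & []r)), w0
2. []q & <>[]r, w0
3. ~<>(q & []r), w0
4. []q, w0
5. <>[]r, w0
6. ~(q & []r), w0
7. q, w0
8. ~[]r, w0
9. []r, w1
10. ~(q & []r), w1
11. q, w1
12. r, w1
13. ~[]r, w1
14. ~r, w2
15. ~(q & []r), w2
16. q, w2
17. ~[]r, w2
18. ~r, w3
19. ~(q & []r), w3
20. q, w3
21. r, w3
Accessibility: w0Rw0, w0Rw1, w0Rw2, w0Rw3, w1Rw1, w1Rw3, w2Rw2, w3Rw3
Branch closes: r and ~r both at w3.
Every branch of the negation's tableau closes; the branch above is one of them.

Yes, valid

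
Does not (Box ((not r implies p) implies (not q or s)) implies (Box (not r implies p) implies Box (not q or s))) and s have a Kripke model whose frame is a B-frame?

Unsatisfiable (every branch closes)

1. not (Box ((not r implies p) implies (not q or s)) implies (Box (not r implies p) implies Box (not q or s))) and s, w0
2. not (Box ((not r implies p) implies (not q or s)) implies (Box (not r implies p) implies Box (not q or s))), w0
3. s, w0
4. Box ((not r implies p) implies (not q or s)), w0
5. not (Box (not r implies p) implies Box (not q or s)), w0
6. Box (not r implies p), w0
7. not Box (not q or s), w0
8. (not r implies p) implies (not q or s), w0
9. not r implies p, w0
10. not q or s, w0
11. p, w0
12. not (not q or s), w1
13. q, w1
14. not s, w1
15. (not r implies p) implies (not q or s), w1
16. not r implies p, w1
17. not q or s, w1
18. p, w1
19. s, w1
Accessibility: w0Rw0, w0Rw1, w1Rw0, w1Rw1
Branch closes: s and not s both at w1.
All branches of the tableau close; one closing branch shown above.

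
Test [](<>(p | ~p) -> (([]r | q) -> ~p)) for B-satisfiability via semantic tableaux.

1. [](<>(p | ~p) -> (([]r | q) -> ~p)), w0
2. <>(p | ~p) -> (([]r | q) -> ~p), w0
3. ([]r | q) -> ~p, w0
4. ~p, w0
Accessibility: w0Rw0

Satisfiable (open branch found)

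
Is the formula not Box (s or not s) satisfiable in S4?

Unsatisfiable (every branch closes)

1. not Box (s or not s), w0
2. not (s or not s), w1
3. not s, w1
4. s, w1
Accessibility: w0Rw0, w0Rw1, w1Rw1
Branch closes: s and not s both at w1.
(One branch shown.) All branches close.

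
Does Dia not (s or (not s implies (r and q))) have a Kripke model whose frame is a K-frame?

1. Dia not (s or (not s implies (r and q))), w0
2. not (s or (not s implies (r and q))), w1   [Dia-rule on 1: fresh world w1, w0Rw1]
3. not s, w1   [neg-or-rule on 2]
4. not (not s implies (r and q)), w1   [neg-or-rule on 2]
5. not (r and q), w1   [neg-implies-rule on 4]
6. not q, w1   [neg-and-rule on 5 (branches; this branch)]
Accessibility: w0Rw1

Satisfiable (open branch found)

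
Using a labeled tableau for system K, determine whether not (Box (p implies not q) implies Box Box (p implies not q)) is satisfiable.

1. not (Box (p implies not q) implies Box Box (p implies not q)), u
2. Box (p implies not q), u   [neg-implies-rule on 1]
3. not Box Box (p implies not q), u   [neg-implies-rule on 1]
4. not Box (p implies not q), v   [neg-Box-rule on 3: fresh world v, uRv]
5. p implies not q, v   [Box-rule on 2 via uRv]
6. not q, v   [implies-rule on 5 (branches; this branch)]
7. not (p implies not q), w   [neg-Box-rule on 4: fresh world w, vRw]
8. p, w   [neg-implies-rule on 7]
9. q, w   [neg-implies-rule on 7]
Accessibility: uRv, vRw

Satisfiable (open branch found)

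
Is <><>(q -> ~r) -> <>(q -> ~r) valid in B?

Tableau for the negation ~(<><>(q -> ~r) -> <>(q -> ~r)):
1. ~(<><>(q -> ~r) -> <>(q -> ~r)), u
2. <><>(q -> ~r), u
3. ~<>(q -> ~r), u
4. ~(q -> ~r), u
5. q, u
6. r, u
7. <>(q -> ~r), v
8. ~(q -> ~r), v
9. q, v
10. r, v
11. q -> ~r, w
12. ~r, w
Accessibility: uRu, uRv, vRu, vRv, vRw, wRv, wRw
The negation has an open branch (countermodel exists).

No, not valid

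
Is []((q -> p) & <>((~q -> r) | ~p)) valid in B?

Invalid (countermodel exists)

Tableau for the negation ~[]((q -> p) & <>((~q -> r) | ~p)):
1. ~[]((q -> p) & <>((~q -> r) | ~p)), u
2. ~((q -> p) & <>((~q -> r) | ~p)), v   [~[]-rule on 1: fresh world v, uRv]
3. ~<>((~q -> r) | ~p), v   [~&-rule on 2 (branches; this branch)]
4. ~((~q -> r) | ~p), u   [~<>-rule on 3 via vRu]
5. ~(~q -> r), u   [~|-rule on 4]
6. p, u   [~|-rule on 4]
7. ~q, u   [~->-rule on 5]
8. ~r, u   [~->-rule on 5]
9. ~((~q -> r) | ~p), v   [~<>-rule on 3 via vRv]
10. ~(~q -> r), v   [~|-rule on 9]
11. p, v   [~|-rule on 9]
12. ~q, v   [~->-rule on 10]
13. ~r, v   [~->-rule on 10]
Accessibility: uRu, uRv, vRu, vRv
The negation has an open branch (countermodel exists).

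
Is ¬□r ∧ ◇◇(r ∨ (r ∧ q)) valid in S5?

No, not valid

Tableau for the negation ¬(¬□r ∧ ◇◇(r ∨ (r ∧ q))):
1. ¬(¬□r ∧ ◇◇(r ∨ (r ∧ q))), w0
2. ¬◇◇(r ∨ (r ∧ q)), w0
3. ¬◇(r ∨ (r ∧ q)), w0
4. ¬(r ∨ (r ∧ q)), w0
5. ¬r, w0
6. ¬(r ∧ q), w0
7. ¬q, w0
Accessibility: w0Rw0
The negation has an open branch (countermodel exists).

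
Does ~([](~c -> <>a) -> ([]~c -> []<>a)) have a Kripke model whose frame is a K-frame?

No, unsatisfiable

1. ~([](~c -> <>a) -> ([]~c -> []<>a)), w0
2. [](~c -> <>a), w0
3. ~([]~c -> []<>a), w0
4. []~c, w0
5. ~[]<>a, w0
6. ~<>a, w1
7. ~c -> <>a, w1
8. ~c, w1
9. <>a, w1
10. a, w2
11. ~a, w2
Accessibility: w0Rw1, w1Rw2
Branch closes: a and ~a both at w2.
Every branch closes; the branch above is one of them.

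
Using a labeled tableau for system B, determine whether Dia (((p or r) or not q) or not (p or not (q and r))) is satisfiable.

Yes, satisfiable

1. Dia (((p or r) or not q) or not (p or not (q and r))), u
2. ((p or r) or not q) or not (p or not (q and r)), v
3. not (p or not (q and r)), v
4. not p, v
5. q and r, v
6. q, v
7. r, v
Accessibility: uRu, uRv, vRu, vRv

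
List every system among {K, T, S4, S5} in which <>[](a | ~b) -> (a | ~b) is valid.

S5-tableau for the negation ~(<>[](a | ~b) -> (a | ~b)):
1. ~(<>[](a | ~b) -> (a | ~b)), w0
2. <>[](a | ~b), w0
3. ~(a | ~b), w0
4. ~a, w0
5. b, w0
6. [](a | ~b), w1
7. a | ~b, w0
8. a | ~b, w1
9. ~b, w0
Accessibility: w0Rw0, w0Rw1, w1Rw0, w1Rw1
Branch closes: b and ~b both at w0.
Every branch closes (one shown): valid in S5.
S4-tableau for the negation ~(<>[](a | ~b) -> (a | ~b)):
1. ~(<>[](a | ~b) -> (a | ~b)), w0
2. <>[](a | ~b), w0
3. ~(a | ~b), w0
4. ~a, w0
5. b, w0
6. [](a | ~b), w1
7. a | ~b, w1
8. ~b, w1
Accessibility: w0Rw0, w0Rw1, w1Rw1
Complete open branch: countermodel on an S4-frame, so not valid in S4, nor in K, T (the same frame is also a K-frame and a T-frame).

S5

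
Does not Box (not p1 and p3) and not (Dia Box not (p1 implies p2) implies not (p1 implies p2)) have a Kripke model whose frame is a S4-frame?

Satisfiable (open branch found)

1. not Box (not p1 and p3) and not (Dia Box not (p1 implies p2) implies not (p1 implies p2)), w0
2. not Box (not p1 and p3), w0
3. not (Dia Box not (p1 implies p2) implies not (p1 implies p2)), w0
4. Dia Box not (p1 implies p2), w0
5. p1 implies p2, w0
6. p2, w0
7. not (not p1 and p3), w1
8. not p3, w1
9. Box not (p1 implies p2), w2
10. not (p1 implies p2), w2
11. p1, w2
12. not p2, w2
Accessibility: w0Rw0, w0Rw1, w0Rw2, w1Rw1, w2Rw2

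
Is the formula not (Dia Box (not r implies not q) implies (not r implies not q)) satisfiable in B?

No, unsatisfiable

1. not (Dia Box (not r implies not q) implies (not r implies not q)), w0
2. Dia Box (not r implies not q), w0   [neg-implies-rule on 1]
3. not (not r implies not q), w0   [neg-implies-rule on 1]
4. not r, w0   [neg-implies-rule on 3]
5. q, w0   [neg-implies-rule on 3]
6. Box (not r implies not q), w1   [Dia-rule on 2: fresh world w1, w0Rw1]
7. not r implies not q, w0   [Box-rule on 6 via w1Rw0]
8. not r implies not q, w1   [Box-rule on 6 via w1Rw1]
9. not q, w0   [implies-rule on 7 (branches; this branch)]
Accessibility: w0Rw0, w0Rw1, w1Rw0, w1Rw1
Branch closes: q and not q both at w0.
(One branch shown.) All branches close.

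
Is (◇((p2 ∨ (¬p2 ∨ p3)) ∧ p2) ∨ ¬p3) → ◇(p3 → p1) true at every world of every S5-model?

Not valid

Tableau for the negation ¬((◇((p2 ∨ (¬p2 ∨ p3)) ∧ p2) ∨ ¬p3) → ◇(p3 → p1)):
1. ¬((◇((p2 ∨ (¬p2 ∨ p3)) ∧ p2) ∨ ¬p3) → ◇(p3 → p1)), u
2. ◇((p2 ∨ (¬p2 ∨ p3)) ∧ p2) ∨ ¬p3, u
3. ¬◇(p3 → p1), u
4. ¬(p3 → p1), u
5. p3, u
6. ¬p1, u
7. ◇((p2 ∨ (¬p2 ∨ p3)) ∧ p2), u
8. (p2 ∨ (¬p2 ∨ p3)) ∧ p2, v
9. p2 ∨ (¬p2 ∨ p3), v
10. p2, v
11. ¬(p3 → p1), v
12. p3, v
13. ¬p1, v
14. ¬p2 ∨ p3, v
Accessibility: uRu, uRv, vRu, vRv
The negation has an open branch (countermodel exists).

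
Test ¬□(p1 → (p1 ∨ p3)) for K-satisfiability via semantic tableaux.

1. ¬□(p1 → (p1 ∨ p3)), 0
2. ¬(p1 → (p1 ∨ p3)), 1   [¬□-rule on 1: fresh world 1, 0R1]
3. p1, 1   [¬→-rule on 2]
4. ¬(p1 ∨ p3), 1   [¬→-rule on 2]
5. ¬p1, 1   [¬∨-rule on 4]
6. ¬p3, 1   [¬∨-rule on 4]
Accessibility: 0R1
Branch closes: p1 and ¬p1 both at 1.
Every branch closes; the branch above is one of them.

Unsatisfiable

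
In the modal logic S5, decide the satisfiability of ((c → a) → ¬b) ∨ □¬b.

Yes, satisfiable

1. ((c → a) → ¬b) ∨ □¬b, u
2. □¬b, u
3. ¬b, u
Accessibility: uRu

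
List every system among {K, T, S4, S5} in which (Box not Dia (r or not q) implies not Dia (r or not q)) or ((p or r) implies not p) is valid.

K-tableau for the negation not ((Box not Dia (r or not q) implies not Dia (r or not q)) or ((p or r) implies not p)):
1. not ((Box not Dia (r or not q) implies not Dia (r or not q)) or ((p or r) implies not p)), 0
2. not (Box not Dia (r or not q) implies not Dia (r or not q)), 0
3. not ((p or r) implies not p), 0
4. Box not Dia (r or not q), 0
5. Dia (r or not q), 0
6. p or r, 0
7. p, 0
8. r, 0
9. r or not q, 1
10. not Dia (r or not q), 1
11. not q, 1
Accessibility: 0R1
Complete open branch: countermodel on a K-frame, so not valid in K.
T-tableau for the negation not ((Box not Dia (r or not q) implies not Dia (r or not q)) or ((p or r) implies not p)):
1. not ((Box not Dia (r or not q) implies not Dia (r or not q)) or ((p or r) implies not p)), 0
2. not (Box not Dia (r or not q) implies not Dia (r or not q)), 0
3. not ((p or r) implies not p), 0
4. Box not Dia (r or not q), 0
5. Dia (r or not q), 0
6. p or r, 0
7. p, 0
8. not Dia (r or not q), 0
9. not (r or not q), 0
10. not r, 0
11. q, 0
12. r or not q, 1
13. not Dia (r or not q), 1
14. not (r or not q), 1
15. not r, 1
16. q, 1
17. not q, 1
Accessibility: 0R0, 0R1, 1R1
Branch closes: q and not q both at 1.
Every branch closes (one shown): valid in T, hence also in S4, S5 (every theorem of T is a theorem of S4 and S5).

T, S4, S5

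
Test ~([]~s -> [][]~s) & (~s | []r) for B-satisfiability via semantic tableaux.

Satisfiable

1. ~([]~s -> [][]~s) & (~s | []r), 0
2. ~([]~s -> [][]~s), 0
3. ~s | []r, 0
4. []~s, 0
5. ~[][]~s, 0
6. ~s, 0
7. []r, 0
8. r, 0
9. ~[]~s, 1
10. ~s, 1
11. r, 1
12. s, 2
Accessibility: 0R0, 0R1, 1R0, 1R1, 1R2, 2R1, 2R2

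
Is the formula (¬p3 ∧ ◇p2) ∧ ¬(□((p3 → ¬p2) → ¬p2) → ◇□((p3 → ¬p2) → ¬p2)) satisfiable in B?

Unsatisfiable (every branch closes)

1. (¬p3 ∧ ◇p2) ∧ ¬(□((p3 → ¬p2) → ¬p2) → ◇□((p3 → ¬p2) → ¬p2)), 0
2. ¬p3 ∧ ◇p2, 0
3. ¬(□((p3 → ¬p2) → ¬p2) → ◇□((p3 → ¬p2) → ¬p2)), 0
4. ¬p3, 0
5. ◇p2, 0
6. □((p3 → ¬p2) → ¬p2), 0
7. ¬◇□((p3 → ¬p2) → ¬p2), 0
8. (p3 → ¬p2) → ¬p2, 0
9. ¬□((p3 → ¬p2) → ¬p2), 0
10. ¬p2, 0
11. p2, 1
12. (p3 → ¬p2) → ¬p2, 1
13. ¬□((p3 → ¬p2) → ¬p2), 1
14. ¬(p3 → ¬p2), 1
15. p3, 1
16. ¬((p3 → ¬p2) → ¬p2), 2
17. p3 → ¬p2, 2
18. p2, 2
19. (p3 → ¬p2) → ¬p2, 2
20. ¬□((p3 → ¬p2) → ¬p2), 2
21. ¬p3, 2
22. ¬(p3 → ¬p2), 2
23. p3, 2
Accessibility: 0R0, 0R1, 0R2, 1R0, 1R1, 2R0, 2R2
Branch closes: p3 and ¬p3 both at 2.
Every branch closes; the branch above is one of them.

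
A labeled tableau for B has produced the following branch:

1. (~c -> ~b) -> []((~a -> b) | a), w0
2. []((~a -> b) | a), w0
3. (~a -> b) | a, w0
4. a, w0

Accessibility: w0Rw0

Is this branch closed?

No world carries both an atom and its negation.

Not closed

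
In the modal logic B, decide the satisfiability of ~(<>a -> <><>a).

Unsatisfiable (every branch closes)

1. ~(<>a -> <><>a), u
2. <>a, u
3. ~<><>a, u
4. ~<>a, u
5. ~a, u
6. a, v
7. ~<>a, v
8. ~a, v
Accessibility: uRu, uRv, vRu, vRv
Branch closes: a and ~a both at v.
All branches of the tableau close; one closing branch shown above.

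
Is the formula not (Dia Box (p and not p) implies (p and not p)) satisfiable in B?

1. not (Dia Box (p and not p) implies (p and not p)), u
2. Dia Box (p and not p), u
3. not (p and not p), u
4. p, u
5. Box (p and not p), v
6. p and not p, u
7. not p, u
Accessibility: uRu, uRv, vRu, vRv
Branch closes: p and not p both at u.
(One branch shown.) All branches close.

Unsatisfiable (every branch closes)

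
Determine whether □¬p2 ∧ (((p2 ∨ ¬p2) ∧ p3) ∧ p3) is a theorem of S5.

Tableau for the negation ¬(□¬p2 ∧ (((p2 ∨ ¬p2) ∧ p3) ∧ p3)):
1. ¬(□¬p2 ∧ (((p2 ∨ ¬p2) ∧ p3) ∧ p3)), w0
2. ¬(((p2 ∨ ¬p2) ∧ p3) ∧ p3), w0
3. ¬p3, w0
Accessibility: w0Rw0
The negation has an open branch (countermodel exists).

Not valid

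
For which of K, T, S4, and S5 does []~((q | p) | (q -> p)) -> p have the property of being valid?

K-tableau for the negation ~([]~((q | p) | (q -> p)) -> p):
1. ~([]~((q | p) | (q -> p)) -> p), u
2. []~((q | p) | (q -> p)), u
3. ~p, u
Complete open branch: countermodel on a K-frame, so not valid in K.
T-tableau for the negation ~([]~((q | p) | (q -> p)) -> p):
1. ~([]~((q | p) | (q -> p)) -> p), u
2. []~((q | p) | (q -> p)), u
3. ~p, u
4. ~((q | p) | (q -> p)), u
5. ~(q | p), u
6. ~(q -> p), u
7. ~q, u
8. q, u
Accessibility: uRu
Branch closes: q and ~q both at u.
Every branch closes (one shown): valid in T, hence also in S4, S5 (every theorem of T is a theorem of S4 and S5).

T, S4, S5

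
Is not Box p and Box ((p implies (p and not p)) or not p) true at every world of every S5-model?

Tableau for the negation not (not Box p and Box ((p implies (p and not p)) or not p)):
1. not (not Box p and Box ((p implies (p and not p)) or not p)), w0
2. not Box ((p implies (p and not p)) or not p), w0
3. not ((p implies (p and not p)) or not p), w1
4. not (p implies (p and not p)), w1
5. p, w1
6. not (p and not p), w1
Accessibility: w0Rw0, w0Rw1, w1Rw0, w1Rw1
The negation has an open branch (countermodel exists).

Not valid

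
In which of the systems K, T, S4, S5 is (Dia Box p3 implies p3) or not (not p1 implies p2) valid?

S5

S5-tableau for the negation not ((Dia Box p3 implies p3) or not (not p1 implies p2)):
1. not ((Dia Box p3 implies p3) or not (not p1 implies p2)), u
2. not (Dia Box p3 implies p3), u
3. not p1 implies p2, u
4. Dia Box p3, u
5. not p3, u
6. p2, u
7. Box p3, v
8. p3, u
Accessibility: uRu, uRv, vRu, vRv
Branch closes: p3 and not p3 both at u.
Every branch closes (one shown): valid in S5.
S4-tableau for the negation not ((Dia Box p3 implies p3) or not (not p1 implies p2)):
1. not ((Dia Box p3 implies p3) or not (not p1 implies p2)), u
2. not (Dia Box p3 implies p3), u
3. not p1 implies p2, u
4. Dia Box p3, u
5. not p3, u
6. p2, u
7. Box p3, v
8. p3, v
Accessibility: uRu, uRv, vRv
Complete open branch: countermodel on an S4-frame, so not valid in S4, nor in K, T (the same frame is also a K-frame and a T-frame).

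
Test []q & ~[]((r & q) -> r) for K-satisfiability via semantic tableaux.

Unsatisfiable (every branch closes)

1. []q & ~[]((r & q) -> r), w0
2. []q, w0
3. ~[]((r & q) -> r), w0
4. ~((r & q) -> r), w1
5. r & q, w1
6. ~r, w1
7. r, w1
8. q, w1
Accessibility: w0Rw1
Branch closes: r and ~r both at w1.
(One branch shown.) All branches close.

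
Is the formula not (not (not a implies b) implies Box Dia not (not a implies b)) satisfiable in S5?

1. not (not (not a implies b) implies Box Dia not (not a implies b)), 0
2. not (not a implies b), 0
3. not Box Dia not (not a implies b), 0
4. not a, 0
5. not b, 0
6. not Dia not (not a implies b), 1
7. not a implies b, 0
8. not a implies b, 1
9. b, 0
Accessibility: 0R0, 0R1, 1R0, 1R1
Branch closes: b and not b both at 0.
All branches of the tableau close; one closing branch shown above.

Unsatisfiable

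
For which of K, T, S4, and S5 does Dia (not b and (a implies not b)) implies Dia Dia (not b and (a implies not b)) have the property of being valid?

T, S4, S5

T-tableau for the negation not (Dia (not b and (a implies not b)) implies Dia Dia (not b and (a implies not b))):
1. not (Dia (not b and (a implies not b)) implies Dia Dia (not b and (a implies not b))), w0
2. Dia (not b and (a implies not b)), w0   [neg-implies-rule on 1]
3. not Dia Dia (not b and (a implies not b)), w0   [neg-implies-rule on 1]
4. not Dia (not b and (a implies not b)), w0   [neg-Dia-rule on 3 via w0Rw0]
5. not (not b and (a implies not b)), w0   [neg-Dia-rule on 4 via w0Rw0]
6. not (a implies not b), w0   [neg-and-rule on 5 (branches; this branch)]
7. a, w0   [neg-implies-rule on 6]
8. b, w0   [neg-implies-rule on 6]
9. not b and (a implies not b), w1   [Dia-rule on 2: fresh world w1, w0Rw1]
10. not b, w1   [and-rule on 9]
11. a implies not b, w1   [and-rule on 9]
12. not Dia (not b and (a implies not b)), w1   [neg-Dia-rule on 3 via w0Rw1]
13. not (not b and (a implies not b)), w1   [neg-Dia-rule on 4 via w0Rw1]
14. not (a implies not b), w1   [neg-and-rule on 13 (branches; this branch)]
15. a, w1   [neg-implies-rule on 14]
16. b, w1   [neg-implies-rule on 14]
Accessibility: w0Rw0, w0Rw1, w1Rw1
Branch closes: b and not b both at w1.
Every branch closes (one shown): valid in T, hence also in S4, S5 (every theorem of T is a theorem of S4 and S5).
K-tableau for the negation not (Dia (not b and (a implies not b)) implies Dia Dia (not b and (a implies not b))):
1. not (Dia (not b and (a implies not b)) implies Dia Dia (not b and (a implies not b))), w0
2. Dia (not b and (a implies not b)), w0   [neg-implies-rule on 1]
3. not Dia Dia (not b and (a implies not b)), w0   [neg-implies-rule on 1]
4. not b and (a implies not b), w1   [Dia-rule on 2: fresh world w1, w0Rw1]
5. not b, w1   [and-rule on 4]
6. a implies not b, w1   [and-rule on 4]
7. not Dia (not b and (a implies not b)), w1   [neg-Dia-rule on 3 via w0Rw1]
Accessibility: w0Rw1
Complete open branch: countermodel on a K-frame, so not valid in K.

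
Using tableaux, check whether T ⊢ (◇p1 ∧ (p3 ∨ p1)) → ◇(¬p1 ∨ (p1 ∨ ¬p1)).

Tableau for the negation ¬((◇p1 ∧ (p3 ∨ p1)) → ◇(¬p1 ∨ (p1 ∨ ¬p1))):
1. ¬((◇p1 ∧ (p3 ∨ p1)) → ◇(¬p1 ∨ (p1 ∨ ¬p1))), w0
2. ◇p1 ∧ (p3 ∨ p1), w0
3. ¬◇(¬p1 ∨ (p1 ∨ ¬p1)), w0
4. ◇p1, w0
5. p3 ∨ p1, w0
6. ¬(¬p1 ∨ (p1 ∨ ¬p1)), w0
7. p1, w0
8. ¬(p1 ∨ ¬p1), w0
9. ¬p1, w0
Accessibility: w0Rw0
Branch closes: p1 and ¬p1 both at w0.
All branches of the negation close; one closing branch shown above.

Valid in T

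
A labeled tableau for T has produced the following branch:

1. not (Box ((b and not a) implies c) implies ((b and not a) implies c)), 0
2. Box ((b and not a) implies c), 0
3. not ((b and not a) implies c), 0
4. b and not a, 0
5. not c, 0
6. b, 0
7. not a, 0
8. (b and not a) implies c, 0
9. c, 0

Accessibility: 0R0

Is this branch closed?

Yes, closed

Both c and not c appear at 0.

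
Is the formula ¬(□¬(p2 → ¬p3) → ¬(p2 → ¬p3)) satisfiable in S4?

1. ¬(□¬(p2 → ¬p3) → ¬(p2 → ¬p3)), w0
2. □¬(p2 → ¬p3), w0
3. p2 → ¬p3, w0
4. ¬(p2 → ¬p3), w0
5. p2, w0
6. p3, w0
7. ¬p3, w0
Accessibility: w0Rw0
Branch closes: p3 and ¬p3 both at w0.
All branches of the tableau close; one closing branch shown above.

No, unsatisfiable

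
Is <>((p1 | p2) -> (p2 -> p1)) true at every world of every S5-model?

Not valid

Tableau for the negation ~<>((p1 | p2) -> (p2 -> p1)):
1. ~<>((p1 | p2) -> (p2 -> p1)), w0
2. ~((p1 | p2) -> (p2 -> p1)), w0
3. p1 | p2, w0
4. ~(p2 -> p1), w0
5. p2, w0
6. ~p1, w0
Accessibility: w0Rw0
The negation has an open branch (countermodel exists).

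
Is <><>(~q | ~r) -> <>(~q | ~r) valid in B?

Not valid

Tableau for the negation ~(<><>(~q | ~r) -> <>(~q | ~r)):
1. ~(<><>(~q | ~r) -> <>(~q | ~r)), w0
2. <><>(~q | ~r), w0   [~->-rule on 1]
3. ~<>(~q | ~r), w0   [~->-rule on 1]
4. ~(~q | ~r), w0   [~<>-rule on 3 via w0Rw0]
5. q, w0   [~|-rule on 4]
6. r, w0   [~|-rule on 4]
7. <>(~q | ~r), w1   [<>-rule on 2: fresh world w1, w0Rw1]
8. ~(~q | ~r), w1   [~<>-rule on 3 via w0Rw1]
9. q, w1   [~|-rule on 8]
10. r, w1   [~|-rule on 8]
11. ~q | ~r, w2   [<>-rule on 7: fresh world w2, w1Rw2]
12. ~r, w2   [|-rule on 11 (branches; this branch)]
Accessibility: w0Rw0, w0Rw1, w1Rw0, w1Rw1, w1Rw2, w2Rw1, w2Rw2
The negation has an open branch (countermodel exists).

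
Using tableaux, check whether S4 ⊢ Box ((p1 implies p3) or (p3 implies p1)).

Tableau for the negation not Box ((p1 implies p3) or (p3 implies p1)):
1. not Box ((p1 implies p3) or (p3 implies p1)), 0
2. not ((p1 implies p3) or (p3 implies p1)), 1
3. not (p1 implies p3), 1
4. not (p3 implies p1), 1
5. p1, 1
6. not p3, 1
7. p3, 1
8. not p1, 1
Accessibility: 0R0, 0R1, 1R1
Branch closes: p3 and not p3 both at 1.
All branches of the negation close; one closing branch shown above.

Valid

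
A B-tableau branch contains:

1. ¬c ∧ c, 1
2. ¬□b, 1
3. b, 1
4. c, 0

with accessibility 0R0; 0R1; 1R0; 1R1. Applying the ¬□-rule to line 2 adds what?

a fresh world 2 with 1R2, and ¬b at 2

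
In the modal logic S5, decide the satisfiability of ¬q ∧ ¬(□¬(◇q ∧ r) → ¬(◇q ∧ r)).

Unsatisfiable (every branch closes)

1. ¬q ∧ ¬(□¬(◇q ∧ r) → ¬(◇q ∧ r)), w0
2. ¬q, w0
3. ¬(□¬(◇q ∧ r) → ¬(◇q ∧ r)), w0
4. □¬(◇q ∧ r), w0
5. ◇q ∧ r, w0
6. ◇q, w0
7. r, w0
8. ¬(◇q ∧ r), w0
9. ¬◇q, w0
10. q, w1
11. ¬(◇q ∧ r), w1
12. ¬q, w1
Accessibility: w0Rw0, w0Rw1, w1Rw0, w1Rw1
Branch closes: q and ¬q both at w1.
(One branch shown.) All branches close.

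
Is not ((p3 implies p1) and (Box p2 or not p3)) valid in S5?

Invalid (countermodel exists)

Tableau for the negation (p3 implies p1) and (Box p2 or not p3):
1. (p3 implies p1) and (Box p2 or not p3), w0
2. p3 implies p1, w0
3. Box p2 or not p3, w0
4. p1, w0
5. not p3, w0
Accessibility: w0Rw0
The negation has an open branch (countermodel exists).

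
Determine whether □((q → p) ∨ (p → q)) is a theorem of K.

Valid

Tableau for the negation ¬□((q → p) ∨ (p → q)):
1. ¬□((q → p) ∨ (p → q)), w0
2. ¬((q → p) ∨ (p → q)), w1
3. ¬(q → p), w1
4. ¬(p → q), w1
5. q, w1
6. ¬p, w1
7. p, w1
8. ¬q, w1
Accessibility: w0Rw1
Branch closes: p and ¬p both at w1.
All branches of the negation close; one closing branch shown above.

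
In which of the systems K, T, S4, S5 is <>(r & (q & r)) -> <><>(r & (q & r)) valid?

T-tableau for the negation ~(<>(r & (q & r)) -> <><>(r & (q & r))):
1. ~(<>(r & (q & r)) -> <><>(r & (q & r))), w0
2. <>(r & (q & r)), w0
3. ~<><>(r & (q & r)), w0
4. ~<>(r & (q & r)), w0
5. ~(r & (q & r)), w0
6. ~(q & r), w0
7. ~r, w0
8. r & (q & r), w1
9. r, w1
10. q & r, w1
11. q, w1
12. ~<>(r & (q & r)), w1
13. ~(r & (q & r)), w1
14. ~(q & r), w1
15. ~r, w1
Accessibility: w0Rw0, w0Rw1, w1Rw1
Branch closes: r and ~r both at w1.
Every branch closes (one shown): valid in T, hence also in S4, S5 (every theorem of T is a theorem of S4 and S5).
K-tableau for the negation ~(<>(r & (q & r)) -> <><>(r & (q & r))):
1. ~(<>(r & (q & r)) -> <><>(r & (q & r))), w0
2. <>(r & (q & r)), w0
3. ~<><>(r & (q & r)), w0
4. r & (q & r), w1
5. r, w1
6. q & r, w1
7. q, w1
8. ~<>(r & (q & r)), w1
Accessibility: w0Rw1
Complete open branch: countermodel on a K-frame, so not valid in K.

T, S4, S5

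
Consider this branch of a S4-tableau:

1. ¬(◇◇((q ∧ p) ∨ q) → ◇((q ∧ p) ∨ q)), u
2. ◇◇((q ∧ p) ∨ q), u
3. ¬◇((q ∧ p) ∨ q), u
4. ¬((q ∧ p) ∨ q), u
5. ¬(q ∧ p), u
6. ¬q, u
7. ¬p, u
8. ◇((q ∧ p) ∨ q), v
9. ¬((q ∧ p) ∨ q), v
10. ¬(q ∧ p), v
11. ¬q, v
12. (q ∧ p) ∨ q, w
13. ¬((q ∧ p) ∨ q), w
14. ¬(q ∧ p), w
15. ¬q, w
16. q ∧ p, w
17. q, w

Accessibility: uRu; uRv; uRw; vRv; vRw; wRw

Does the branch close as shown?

Yes, closed

Both q and ¬q appear at w.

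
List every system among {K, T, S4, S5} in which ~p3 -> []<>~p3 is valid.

S4-tableau for the negation ~(~p3 -> []<>~p3):
1. ~(~p3 -> []<>~p3), 0
2. ~p3, 0   [~->-rule on 1]
3. ~[]<>~p3, 0   [~->-rule on 1]
4. ~<>~p3, 1   [~[]-rule on 3: fresh world 1, 0R1]
5. p3, 1   [~<>-rule on 4 via 1R1]
Accessibility: 0R0, 0R1, 1R1
Complete open branch: countermodel on an S4-frame, so not valid in S4, nor in K, T (the same frame is also a K-frame and a T-frame).
S5-tableau for the negation ~(~p3 -> []<>~p3):
1. ~(~p3 -> []<>~p3), 0
2. ~p3, 0   [~->-rule on 1]
3. ~[]<>~p3, 0   [~->-rule on 1]
4. ~<>~p3, 1   [~[]-rule on 3: fresh world 1, 0R1]
5. p3, 0   [~<>-rule on 4 via 1R0]
Accessibility: 0R0, 0R1, 1R0, 1R1
Branch closes: p3 and ~p3 both at 0.
Every branch closes (one shown): valid in S5.

S5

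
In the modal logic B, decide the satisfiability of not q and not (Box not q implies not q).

Unsatisfiable

1. not q and not (Box not q implies not q), w0
2. not q, w0
3. not (Box not q implies not q), w0
4. Box not q, w0
5. q, w0
Accessibility: w0Rw0
Branch closes: q and not q both at w0.
All branches of the tableau close; one closing branch shown above.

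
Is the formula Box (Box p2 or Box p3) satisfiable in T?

Satisfiable (open branch found)

1. Box (Box p2 or Box p3), u
2. Box p2 or Box p3, u
3. Box p3, u
4. p3, u
Accessibility: uRu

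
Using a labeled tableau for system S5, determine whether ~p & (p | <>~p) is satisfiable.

Satisfiable

1. ~p & (p | <>~p), 0
2. ~p, 0   [&-rule on 1]
3. p | <>~p, 0   [&-rule on 1]
4. <>~p, 0   [|-rule on 3 (branches; this branch)]
5. ~p, 1   [<>-rule on 4: fresh world 1, 0R1]
Accessibility: 0R0, 0R1, 1R0, 1R1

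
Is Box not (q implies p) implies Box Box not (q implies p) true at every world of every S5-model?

Valid

Tableau for the negation not (Box not (q implies p) implies Box Box not (q implies p)):
1. not (Box not (q implies p) implies Box Box not (q implies p)), 0
2. Box not (q implies p), 0   [neg-implies-rule on 1]
3. not Box Box not (q implies p), 0   [neg-implies-rule on 1]
4. not (q implies p), 0   [Box-rule on 2 via 0R0]
5. q, 0   [neg-implies-rule on 4]
6. not p, 0   [neg-implies-rule on 4]
7. not Box not (q implies p), 1   [neg-Box-rule on 3: fresh world 1, 0R1]
8. not (q implies p), 1   [Box-rule on 2 via 0R1]
9. q, 1   [neg-implies-rule on 8]
10. not p, 1   [neg-implies-rule on 8]
11. q implies p, 2   [neg-Box-rule on 7: fresh world 2, 1R2]
12. not (q implies p), 2   [Box-rule on 2 via 0R2]
13. q, 2   [neg-implies-rule on 12]
14. not p, 2   [neg-implies-rule on 12]
15. p, 2   [implies-rule on 11 (branches; this branch)]
Accessibility: 0R0, 0R1, 0R2, 1R0, 1R1, 1R2, 2R0, 2R1, 2R2
Branch closes: p and not p both at 2.
All branches of the negation close; one closing branch shown above.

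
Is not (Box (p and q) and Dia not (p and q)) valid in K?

Yes, valid

Tableau for the negation Box (p and q) and Dia not (p and q):
1. Box (p and q) and Dia not (p and q), w0
2. Box (p and q), w0   [and-rule on 1]
3. Dia not (p and q), w0   [and-rule on 1]
4. not (p and q), w1   [Dia-rule on 3: fresh world w1, w0Rw1]
5. p and q, w1   [Box-rule on 2 via w0Rw1]
6. p, w1   [and-rule on 5]
7. q, w1   [and-rule on 5]
8. not q, w1   [neg-and-rule on 4 (branches; this branch)]
Accessibility: w0Rw1
Branch closes: q and not q both at w1.
Every branch of the negation's tableau closes; the branch above is one of them.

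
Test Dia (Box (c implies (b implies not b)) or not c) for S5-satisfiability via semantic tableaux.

1. Dia (Box (c implies (b implies not b)) or not c), w0
2. Box (c implies (b implies not b)) or not c, w1   [Dia-rule on 1: fresh world w1, w0Rw1]
3. not c, w1   [or-rule on 2 (branches; this branch)]
Accessibility: w0Rw0, w0Rw1, w1Rw0, w1Rw1

Satisfiable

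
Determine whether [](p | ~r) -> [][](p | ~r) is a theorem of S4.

Valid

Tableau for the negation ~([](p | ~r) -> [][](p | ~r)):
1. ~([](p | ~r) -> [][](p | ~r)), u
2. [](p | ~r), u   [~->-rule on 1]
3. ~[][](p | ~r), u   [~->-rule on 1]
4. p | ~r, u   [[]-rule on 2 via uRu]
5. ~r, u   [|-rule on 4 (branches; this branch)]
6. ~[](p | ~r), v   [~[]-rule on 3: fresh world v, uRv]
7. p | ~r, v   [[]-rule on 2 via uRv]
8. ~r, v   [|-rule on 7 (branches; this branch)]
9. ~(p | ~r), w   [~[]-rule on 6: fresh world w, vRw]
10. ~p, w   [~|-rule on 9]
11. r, w   [~|-rule on 9]
12. p | ~r, w   [[]-rule on 2 via uRw]
13. ~r, w   [|-rule on 12 (branches; this branch)]
Accessibility: uRu, uRv, uRw, vRv, vRw, wRw
Branch closes: r and ~r both at w.
Every branch of the negation's tableau closes; the branch above is one of them.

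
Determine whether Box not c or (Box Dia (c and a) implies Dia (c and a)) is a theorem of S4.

Valid in S4

Tableau for the negation not (Box not c or (Box Dia (c and a) implies Dia (c and a))):
1. not (Box not c or (Box Dia (c and a) implies Dia (c and a))), u
2. not Box not c, u
3. not (Box Dia (c and a) implies Dia (c and a)), u
4. Box Dia (c and a), u
5. not Dia (c and a), u
6. Dia (c and a), u
7. not (c and a), u
8. not a, u
9. c, v
10. Dia (c and a), v
11. not (c and a), v
12. not a, v
13. c and a, w
14. c, w
15. a, w
16. Dia (c and a), w
17. not (c and a), w
18. not a, w
Accessibility: uRu, uRv, uRw, vRv, wRw
Branch closes: a and not a both at w.
Every branch of the negation's tableau closes; the branch above is one of them.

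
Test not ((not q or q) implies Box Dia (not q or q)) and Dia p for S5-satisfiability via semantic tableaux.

No, unsatisfiable

1. not ((not q or q) implies Box Dia (not q or q)) and Dia p, w0
2. not ((not q or q) implies Box Dia (not q or q)), w0
3. Dia p, w0
4. not q or q, w0
5. not Box Dia (not q or q), w0
6. q, w0
7. p, w1
8. not Dia (not q or q), w2
9. not (not q or q), w0
10. not q, w0
Accessibility: w0Rw0, w0Rw1, w0Rw2, w1Rw0, w1Rw1, w1Rw2, w2Rw0, w2Rw1, w2Rw2
Branch closes: q and not q both at w0.
(One branch shown.) All branches close.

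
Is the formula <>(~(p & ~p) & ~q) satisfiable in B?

1. <>(~(p & ~p) & ~q), w0
2. ~(p & ~p) & ~q, w1   [<>-rule on 1: fresh world w1, w0Rw1]
3. ~(p & ~p), w1   [&-rule on 2]
4. ~q, w1   [&-rule on 2]
5. p, w1   [~&-rule on 3 (branches; this branch)]
Accessibility: w0Rw0, w0Rw1, w1Rw0, w1Rw1

Satisfiable (open branch found)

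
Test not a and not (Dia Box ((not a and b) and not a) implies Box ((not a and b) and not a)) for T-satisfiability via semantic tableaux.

Satisfiable

1. not a and not (Dia Box ((not a and b) and not a) implies Box ((not a and b) and not a)), 0
2. not a, 0   [and-rule on 1]
3. not (Dia Box ((not a and b) and not a) implies Box ((not a and b) and not a)), 0   [and-rule on 1]
4. Dia Box ((not a and b) and not a), 0   [neg-implies-rule on 3]
5. not Box ((not a and b) and not a), 0   [neg-implies-rule on 3]
6. Box ((not a and b) and not a), 1   [Dia-rule on 4: fresh world 1, 0R1]
7. (not a and b) and not a, 1   [Box-rule on 6 via 1R1]
8. not a and b, 1   [and-rule on 7]
9. not a, 1   [and-rule on 7]
10. b, 1   [and-rule on 8]
11. not ((not a and b) and not a), 2   [neg-Box-rule on 5: fresh world 2, 0R2]
12. a, 2   [neg-and-rule on 11 (branches; this branch)]
Accessibility: 0R0, 0R1, 0R2, 1R1, 2R2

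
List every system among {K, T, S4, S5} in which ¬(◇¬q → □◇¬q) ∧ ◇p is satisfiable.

S5-tableau for the formula:
1. ¬(◇¬q → □◇¬q) ∧ ◇p, w0
2. ¬(◇¬q → □◇¬q), w0   [∧-rule on 1]
3. ◇p, w0   [∧-rule on 1]
4. ◇¬q, w0   [¬→-rule on 2]
5. ¬□◇¬q, w0   [¬→-rule on 2]
6. p, w1   [◇-rule on 3: fresh world w1, w0Rw1]
7. ¬q, w2   [◇-rule on 4: fresh world w2, w0Rw2]
8. ¬◇¬q, w3   [¬□-rule on 5: fresh world w3, w0Rw3]
9. q, w0   [¬◇-rule on 8 via w3Rw0]
10. q, w1   [¬◇-rule on 8 via w3Rw1]
11. q, w2   [¬◇-rule on 8 via w3Rw2]
Accessibility: w0Rw0, w0Rw1, w0Rw2, w0Rw3, w1Rw0, w1Rw1, w1Rw2, w1Rw3, w2Rw0, w2Rw1, w2Rw2, w2Rw3, w3Rw0, w3Rw1, w3Rw2, w3Rw3
Branch closes: q and ¬q both at w2.
Every branch closes (one shown): unsatisfiable in S5.
S4-tableau for the formula:
1. ¬(◇¬q → □◇¬q) ∧ ◇p, w0
2. ¬(◇¬q → □◇¬q), w0   [∧-rule on 1]
3. ◇p, w0   [∧-rule on 1]
4. ◇¬q, w0   [¬→-rule on 2]
5. ¬□◇¬q, w0   [¬→-rule on 2]
6. p, w1   [◇-rule on 3: fresh world w1, w0Rw1]
7. ¬q, w2   [◇-rule on 4: fresh world w2, w0Rw2]
8. ¬◇¬q, w3   [¬□-rule on 5: fresh world w3, w0Rw3]
9. q, w3   [¬◇-rule on 8 via w3Rw3]
Accessibility: w0Rw0, w0Rw1, w0Rw2, w0Rw3, w1Rw1, w2Rw2, w3Rw3
Complete open branch: satisfiable in S4, hence also in K, T (this S4-model is also a K-model and a T-model).

K, T, S4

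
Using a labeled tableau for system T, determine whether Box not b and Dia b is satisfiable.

No, unsatisfiable

1. Box not b and Dia b, 0
2. Box not b, 0
3. Dia b, 0
4. not b, 0
5. b, 1
6. not b, 1
Accessibility: 0R0, 0R1, 1R1
Branch closes: b and not b both at 1.
Every branch closes; the branch above is one of them.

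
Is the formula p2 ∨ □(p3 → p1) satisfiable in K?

Yes, satisfiable

1. p2 ∨ □(p3 → p1), w0
2. □(p3 → p1), w0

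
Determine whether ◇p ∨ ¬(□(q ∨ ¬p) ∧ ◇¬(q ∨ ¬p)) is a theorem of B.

Valid

Tableau for the negation ¬(◇p ∨ ¬(□(q ∨ ¬p) ∧ ◇¬(q ∨ ¬p))):
1. ¬(◇p ∨ ¬(□(q ∨ ¬p) ∧ ◇¬(q ∨ ¬p))), 0
2. ¬◇p, 0
3. □(q ∨ ¬p) ∧ ◇¬(q ∨ ¬p), 0
4. □(q ∨ ¬p), 0
5. ◇¬(q ∨ ¬p), 0
6. ¬p, 0
7. q ∨ ¬p, 0
8. ¬(q ∨ ¬p), 1
9. ¬q, 1
10. p, 1
11. ¬p, 1
Accessibility: 0R0, 0R1, 1R0, 1R1
Branch closes: p and ¬p both at 1.
Every branch of the negation's tableau closes; the branch above is one of them.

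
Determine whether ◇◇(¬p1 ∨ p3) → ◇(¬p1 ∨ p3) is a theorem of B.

Invalid (countermodel exists)

Tableau for the negation ¬(◇◇(¬p1 ∨ p3) → ◇(¬p1 ∨ p3)):
1. ¬(◇◇(¬p1 ∨ p3) → ◇(¬p1 ∨ p3)), 0
2. ◇◇(¬p1 ∨ p3), 0
3. ¬◇(¬p1 ∨ p3), 0
4. ¬(¬p1 ∨ p3), 0
5. p1, 0
6. ¬p3, 0
7. ◇(¬p1 ∨ p3), 1
8. ¬(¬p1 ∨ p3), 1
9. p1, 1
10. ¬p3, 1
11. ¬p1 ∨ p3, 2
12. p3, 2
Accessibility: 0R0, 0R1, 1R0, 1R1, 1R2, 2R1, 2R2
The negation has an open branch (countermodel exists).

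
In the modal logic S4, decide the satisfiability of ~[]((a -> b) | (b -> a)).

No, unsatisfiable

1. ~[]((a -> b) | (b -> a)), w0
2. ~((a -> b) | (b -> a)), w1
3. ~(a -> b), w1
4. ~(b -> a), w1
5. a, w1
6. ~b, w1
7. b, w1
8. ~a, w1
Accessibility: w0Rw0, w0Rw1, w1Rw1
Branch closes: b and ~b both at w1.
Every branch closes; the branch above is one of them.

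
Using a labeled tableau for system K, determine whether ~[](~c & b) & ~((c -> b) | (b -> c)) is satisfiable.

1. ~[](~c & b) & ~((c -> b) | (b -> c)), u
2. ~[](~c & b), u   [&-rule on 1]
3. ~((c -> b) | (b -> c)), u   [&-rule on 1]
4. ~(c -> b), u   [~|-rule on 3]
5. ~(b -> c), u   [~|-rule on 3]
6. c, u   [~->-rule on 4]
7. ~b, u   [~->-rule on 4]
8. b, u   [~->-rule on 5]
9. ~c, u   [~->-rule on 5]
Branch closes: b and ~b both at u.
Every branch closes; the branch above is one of them.

Unsatisfiable (every branch closes)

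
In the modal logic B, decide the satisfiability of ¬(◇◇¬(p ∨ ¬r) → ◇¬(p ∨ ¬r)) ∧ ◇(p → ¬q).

Yes, satisfiable

1. ¬(◇◇¬(p ∨ ¬r) → ◇¬(p ∨ ¬r)) ∧ ◇(p → ¬q), u
2. ¬(◇◇¬(p ∨ ¬r) → ◇¬(p ∨ ¬r)), u
3. ◇(p → ¬q), u
4. ◇◇¬(p ∨ ¬r), u
5. ¬◇¬(p ∨ ¬r), u
6. p ∨ ¬r, u
7. ¬r, u
8. p → ¬q, v
9. p ∨ ¬r, v
10. ¬q, v
11. ¬r, v
12. ◇¬(p ∨ ¬r), w
13. p ∨ ¬r, w
14. ¬r, w
15. ¬(p ∨ ¬r), x
16. ¬p, x
17. r, x
Accessibility: uRu, uRv, uRw, vRu, vRv, wRu, wRw, wRx, xRw, xRx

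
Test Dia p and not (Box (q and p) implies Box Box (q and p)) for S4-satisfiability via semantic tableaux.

Unsatisfiable (every branch closes)

1. Dia p and not (Box (q and p) implies Box Box (q and p)), w0
2. Dia p, w0   [and-rule on 1]
3. not (Box (q and p) implies Box Box (q and p)), w0   [and-rule on 1]
4. Box (q and p), w0   [neg-implies-rule on 3]
5. not Box Box (q and p), w0   [neg-implies-rule on 3]
6. q and p, w0   [Box-rule on 4 via w0Rw0]
7. q, w0   [and-rule on 6]
8. p, w0   [and-rule on 6]
9. p, w1   [Dia-rule on 2: fresh world w1, w0Rw1]
10. q and p, w1   [Box-rule on 4 via w0Rw1]
11. q, w1   [and-rule on 10]
12. not Box (q and p), w2   [neg-Box-rule on 5: fresh world w2, w0Rw2]
13. q and p, w2   [Box-rule on 4 via w0Rw2]
14. q, w2   [and-rule on 13]
15. p, w2   [and-rule on 13]
16. not (q and p), w3   [neg-Box-rule on 12: fresh world w3, w2Rw3]
17. q and p, w3   [Box-rule on 4 via w0Rw3]
18. q, w3   [and-rule on 17]
19. p, w3   [and-rule on 17]
20. not p, w3   [neg-and-rule on 16 (branches; this branch)]
Accessibility: w0Rw0, w0Rw1, w0Rw2, w0Rw3, w1Rw1, w2Rw2, w2Rw3, w3Rw3
Branch closes: p and not p both at w3.
All branches of the tableau close; one closing branch shown above.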